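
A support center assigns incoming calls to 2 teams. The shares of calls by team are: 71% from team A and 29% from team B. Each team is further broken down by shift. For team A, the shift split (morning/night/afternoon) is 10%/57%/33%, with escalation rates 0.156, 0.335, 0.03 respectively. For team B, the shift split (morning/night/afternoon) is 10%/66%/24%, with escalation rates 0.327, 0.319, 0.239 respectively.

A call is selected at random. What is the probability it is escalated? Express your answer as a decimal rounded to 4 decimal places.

P(E|A) = 0.1·0.156 + 0.57·0.335 + 0.33·0.03 = 0.0156 + 0.19095 + 0.0099 = 0.21645
P(E|B) = 0.1·0.327 + 0.66·0.319 + 0.24·0.239 = 0.0327 + 0.21054 + 0.05736 = 0.3006
By total probability over the outer partition,
P(E) = 0.71·0.21645 + 0.29·0.3006
      = 0.1536795 + 0.087174 = 0.2408535

P(E) ≈ 0.2409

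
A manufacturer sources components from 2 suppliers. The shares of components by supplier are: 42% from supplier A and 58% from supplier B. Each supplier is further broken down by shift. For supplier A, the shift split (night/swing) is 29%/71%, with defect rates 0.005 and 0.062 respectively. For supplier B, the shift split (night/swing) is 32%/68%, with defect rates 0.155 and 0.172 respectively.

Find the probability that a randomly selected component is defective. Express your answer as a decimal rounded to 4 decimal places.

0.1157

P(D|A) = 0.29·0.005 + 0.71·0.062 = 0.00145 + 0.04402 = 0.04547
P(D|B) = 0.32·0.155 + 0.68·0.172 = 0.0496 + 0.11696 = 0.16656
By total probability over the outer partition,
P(D) = 0.42·0.04547 + 0.58·0.16656
      = 0.0190974 + 0.0966048 = 0.1157022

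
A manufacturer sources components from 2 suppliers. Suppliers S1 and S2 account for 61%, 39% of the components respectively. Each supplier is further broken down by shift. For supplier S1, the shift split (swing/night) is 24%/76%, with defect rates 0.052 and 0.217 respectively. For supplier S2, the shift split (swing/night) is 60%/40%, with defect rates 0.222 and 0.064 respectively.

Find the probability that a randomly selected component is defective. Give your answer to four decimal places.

P(D|S1) = 0.24·0.052 + 0.76·0.217 = 0.01248 + 0.16492 = 0.1774
P(D|S2) = 0.6·0.222 + 0.4·0.064 = 0.1332 + 0.0256 = 0.1588
Then overall,
P(D) = 0.61·0.1774 + 0.39·0.1588
      = 0.108214 + 0.061932 = 0.170146

P(D) ≈ 0.1701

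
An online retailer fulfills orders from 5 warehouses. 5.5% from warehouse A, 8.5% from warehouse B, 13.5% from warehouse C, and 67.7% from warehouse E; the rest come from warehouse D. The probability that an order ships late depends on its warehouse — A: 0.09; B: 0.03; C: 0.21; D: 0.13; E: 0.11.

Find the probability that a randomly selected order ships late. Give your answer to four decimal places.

P(D) = 1 − (0.055 + 0.085 + 0.135 + 0.677) = 0.048.
P(L) = P(L|A)·P(A) + P(L|B)·P(B) + P(L|C)·P(C) + P(L|D)·P(D) + P(L|E)·P(E)
      = 0.09·0.055 + 0.03·0.085 + 0.21·0.135 + 0.13·0.048 + 0.11·0.677
      = 0.00495 + 0.00255 + 0.02835 + 0.00624 + 0.07447 = 0.11656

0.1166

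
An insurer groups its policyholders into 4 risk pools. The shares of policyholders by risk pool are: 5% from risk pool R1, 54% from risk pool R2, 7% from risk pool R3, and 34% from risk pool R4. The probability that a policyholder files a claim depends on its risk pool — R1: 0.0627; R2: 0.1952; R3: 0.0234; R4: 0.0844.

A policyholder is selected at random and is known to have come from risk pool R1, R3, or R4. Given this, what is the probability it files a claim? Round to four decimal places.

Let S = {R1, R3, R4}.
P(S) = 0.05 + 0.07 + 0.34 = 0.46.
P(C ∩ S) = 0.0627·0.05 + 0.0234·0.07 + 0.0844·0.34 = 0.003135 + 0.001638 + 0.028696 = 0.033469.
P(C | S) = 0.033469 / 0.46 = 0.072759…

0.0728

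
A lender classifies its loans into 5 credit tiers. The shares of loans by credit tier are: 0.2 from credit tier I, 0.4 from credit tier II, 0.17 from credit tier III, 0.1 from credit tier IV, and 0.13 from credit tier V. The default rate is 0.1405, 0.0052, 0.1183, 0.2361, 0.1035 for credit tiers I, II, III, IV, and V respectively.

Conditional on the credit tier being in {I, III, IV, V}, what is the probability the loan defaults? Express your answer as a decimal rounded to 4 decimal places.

P(D|S) ≈ 0.1421

Let S = {I, III, IV, V}.
P(S) = 0.2 + 0.17 + 0.1 + 0.13 = 0.6.
P(D ∩ S) = 0.1405·0.2 + 0.1183·0.17 + 0.2361·0.1 + 0.1035·0.13 = 0.0281 + 0.020111 + 0.02361 + 0.013455 = 0.085276.
P(D | S) = 0.085276 / 0.6 = 0.142127…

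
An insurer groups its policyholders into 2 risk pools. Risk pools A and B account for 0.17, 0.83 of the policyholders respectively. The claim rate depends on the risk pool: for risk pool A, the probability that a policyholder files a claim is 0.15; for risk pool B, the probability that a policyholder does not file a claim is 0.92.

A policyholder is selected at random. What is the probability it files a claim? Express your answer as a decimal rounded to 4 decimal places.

0.0919

P(C|B) = 1 − 0.92 = 0.08.
Using total probability over the partition,
P(C) = P(C|A)·P(A) + P(C|B)·P(B)
      = 0.15·0.17 + 0.08·0.83
      = 0.0255 + 0.0664 = 0.0919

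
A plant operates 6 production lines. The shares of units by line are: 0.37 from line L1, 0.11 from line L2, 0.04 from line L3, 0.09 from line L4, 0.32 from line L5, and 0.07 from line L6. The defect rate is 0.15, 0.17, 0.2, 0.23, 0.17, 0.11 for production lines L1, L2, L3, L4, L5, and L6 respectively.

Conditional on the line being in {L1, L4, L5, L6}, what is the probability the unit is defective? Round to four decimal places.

Let S = {L1, L4, L5, L6}.
P(S) = 0.37 + 0.09 + 0.32 + 0.07 = 0.85.
P(D ∩ S) = 0.15·0.37 + 0.23·0.09 + 0.17·0.32 + 0.11·0.07 = 0.0555 + 0.0207 + 0.0544 + 0.0077 = 0.1383.
P(D | S) = 0.1383 / 0.85 = 0.162706…

P(D|S) ≈ 0.1627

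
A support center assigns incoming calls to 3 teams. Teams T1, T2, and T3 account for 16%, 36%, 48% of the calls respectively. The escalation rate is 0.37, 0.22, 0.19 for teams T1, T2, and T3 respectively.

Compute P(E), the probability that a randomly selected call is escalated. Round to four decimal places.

0.2296

P(E) = P(E|T1)·P(T1) + P(E|T2)·P(T2) + P(E|T3)·P(T3)
      = 0.37·0.16 + 0.22·0.36 + 0.19·0.48
      = 0.0592 + 0.0792 + 0.0912 = 0.2296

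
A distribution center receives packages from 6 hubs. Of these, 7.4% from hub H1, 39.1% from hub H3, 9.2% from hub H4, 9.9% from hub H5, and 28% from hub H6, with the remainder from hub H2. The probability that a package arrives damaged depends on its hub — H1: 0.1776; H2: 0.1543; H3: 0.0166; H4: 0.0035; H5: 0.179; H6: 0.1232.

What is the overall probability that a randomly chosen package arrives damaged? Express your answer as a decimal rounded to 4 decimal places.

0.0820

P(H2) = 1 − (0.074 + 0.391 + 0.092 + 0.099 + 0.28) = 0.064.
Summing over the partition,
P(D) = P(D|H1)·P(H1) + P(D|H2)·P(H2) + P(D|H3)·P(H3) + P(D|H4)·P(H4) + P(D|H5)·P(H5) + P(D|H6)·P(H6)
      = 0.1776·0.074 + 0.1543·0.064 + 0.0166·0.391 + 0.0035·0.092 + 0.179·0.099 + 0.1232·0.28
      = 0.0131424 + 0.0098752 + 0.0064906 + 0.000322 + 0.017721 + 0.034496 = 0.0820472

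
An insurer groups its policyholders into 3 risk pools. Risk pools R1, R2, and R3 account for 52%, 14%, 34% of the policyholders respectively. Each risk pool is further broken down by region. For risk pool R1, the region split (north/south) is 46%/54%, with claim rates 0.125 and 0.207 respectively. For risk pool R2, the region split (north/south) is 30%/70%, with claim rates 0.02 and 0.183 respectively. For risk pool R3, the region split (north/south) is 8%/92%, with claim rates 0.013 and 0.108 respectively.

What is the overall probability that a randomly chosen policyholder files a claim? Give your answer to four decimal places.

0.1409

P(C|R1) = 0.46·0.125 + 0.54·0.207 = 0.0575 + 0.11178 = 0.16928
P(C|R2) = 0.3·0.02 + 0.7·0.183 = 0.006 + 0.1281 = 0.1341
P(C|R3) = 0.08·0.013 + 0.92·0.108 = 0.00104 + 0.09936 = 0.1004
Then overall,
P(C) = 0.52·0.16928 + 0.14·0.1341 + 0.34·0.1004
      = 0.0880256 + 0.018774 + 0.034136 = 0.1409356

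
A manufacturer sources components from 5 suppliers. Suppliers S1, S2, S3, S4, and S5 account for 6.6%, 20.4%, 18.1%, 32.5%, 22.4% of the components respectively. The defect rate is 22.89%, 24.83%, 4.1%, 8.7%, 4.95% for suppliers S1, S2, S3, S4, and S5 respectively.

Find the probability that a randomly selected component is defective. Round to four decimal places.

By the law of total probability,
P(D) = P(D|S1)·P(S1) + P(D|S2)·P(S2) + P(D|S3)·P(S3) + P(D|S4)·P(S4) + P(D|S5)·P(S5)
      = 0.2289·0.066 + 0.2483·0.204 + 0.041·0.181 + 0.087·0.325 + 0.0495·0.224
      = 0.0151074 + 0.0506532 + 0.007421 + 0.028275 + 0.011088 = 0.1125446

0.1125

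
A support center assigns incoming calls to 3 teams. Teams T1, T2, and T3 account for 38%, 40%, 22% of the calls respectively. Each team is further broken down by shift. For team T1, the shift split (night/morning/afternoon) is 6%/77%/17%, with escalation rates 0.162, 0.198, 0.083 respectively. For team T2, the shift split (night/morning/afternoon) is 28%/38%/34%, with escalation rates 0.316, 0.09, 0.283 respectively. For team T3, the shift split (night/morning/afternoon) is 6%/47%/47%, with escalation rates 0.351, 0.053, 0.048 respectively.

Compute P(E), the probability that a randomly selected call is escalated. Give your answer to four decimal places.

P(E|T1) = 0.06·0.162 + 0.77·0.198 + 0.17·0.083 = 0.00972 + 0.15246 + 0.01411 = 0.17629
P(E|T2) = 0.28·0.316 + 0.38·0.09 + 0.34·0.283 = 0.08848 + 0.0342 + 0.09622 = 0.2189
P(E|T3) = 0.06·0.351 + 0.47·0.053 + 0.47·0.048 = 0.02106 + 0.02491 + 0.02256 = 0.06853
By total probability over the outer partition,
P(E) = 0.38·0.17629 + 0.4·0.2189 + 0.22·0.06853
      = 0.0669902 + 0.08756 + 0.0150766 = 0.1696268

P(E) ≈ 0.1696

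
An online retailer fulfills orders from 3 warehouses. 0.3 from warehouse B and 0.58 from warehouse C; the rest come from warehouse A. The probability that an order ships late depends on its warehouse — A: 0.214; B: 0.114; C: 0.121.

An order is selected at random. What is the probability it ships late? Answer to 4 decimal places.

P(L) ≈ 0.1301

P(A) = 1 − (0.3 + 0.58) = 0.12.
Using total probability over the partition,
P(L) = P(L|A)·P(A) + P(L|B)·P(B) + P(L|C)·P(C)
      = 0.214·0.12 + 0.114·0.3 + 0.121·0.58
      = 0.02568 + 0.0342 + 0.07018 = 0.13006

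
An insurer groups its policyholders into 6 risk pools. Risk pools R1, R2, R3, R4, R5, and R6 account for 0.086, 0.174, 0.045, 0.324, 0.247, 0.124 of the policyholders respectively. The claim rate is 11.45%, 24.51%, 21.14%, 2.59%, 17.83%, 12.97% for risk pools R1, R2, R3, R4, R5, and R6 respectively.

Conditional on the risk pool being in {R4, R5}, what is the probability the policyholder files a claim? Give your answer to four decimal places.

Let S = {R4, R5}.
P(S) = 0.324 + 0.247 = 0.571.
P(C ∩ S) = 0.0259·0.324 + 0.1783·0.247 = 0.0083916 + 0.0440401 = 0.0524317.
P(C | S) = 0.0524317 / 0.571 = 0.091824…

0.0918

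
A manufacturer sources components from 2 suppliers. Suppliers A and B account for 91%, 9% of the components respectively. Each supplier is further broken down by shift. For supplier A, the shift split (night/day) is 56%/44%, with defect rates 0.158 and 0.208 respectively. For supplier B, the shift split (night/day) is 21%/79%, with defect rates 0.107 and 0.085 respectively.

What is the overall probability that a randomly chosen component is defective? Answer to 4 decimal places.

0.1719

P(D|A) = 0.56·0.158 + 0.44·0.208 = 0.08848 + 0.09152 = 0.18
P(D|B) = 0.21·0.107 + 0.79·0.085 = 0.02247 + 0.06715 = 0.08962
By total probability over the outer partition,
P(D) = 0.91·0.18 + 0.09·0.08962
      = 0.1638 + 0.0080658 = 0.1718658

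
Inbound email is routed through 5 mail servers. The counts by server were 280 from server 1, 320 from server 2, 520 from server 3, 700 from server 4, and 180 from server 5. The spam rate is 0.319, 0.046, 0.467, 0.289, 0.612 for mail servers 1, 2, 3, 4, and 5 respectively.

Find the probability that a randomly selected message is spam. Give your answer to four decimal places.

Total: 280 + 320 + 520 + 700 + 180 = 2000.
P(1) = 280/2000 = 0.14. P(2) = 320/2000 = 0.16. P(3) = 520/2000 = 0.26. P(4) = 700/2000 = 0.35. P(5) = 180/2000 = 0.09.
P(S) = P(S|1)·P(1) + P(S|2)·P(2) + P(S|3)·P(3) + P(S|4)·P(4) + P(S|5)·P(5)
      = 0.319·0.14 + 0.046·0.16 + 0.467·0.26 + 0.289·0.35 + 0.612·0.09
      = 0.04466 + 0.00736 + 0.12142 + 0.10115 + 0.05508 = 0.32967

0.3297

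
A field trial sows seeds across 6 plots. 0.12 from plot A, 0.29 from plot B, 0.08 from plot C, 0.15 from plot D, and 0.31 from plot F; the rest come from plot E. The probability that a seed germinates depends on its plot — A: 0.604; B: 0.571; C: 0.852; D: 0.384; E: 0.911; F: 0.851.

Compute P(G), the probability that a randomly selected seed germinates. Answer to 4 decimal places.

0.6732

P(E) = 1 − (0.12 + 0.29 + 0.08 + 0.15 + 0.31) = 0.05.
By the law of total probability,
P(G) = P(G|A)·P(A) + P(G|B)·P(B) + P(G|C)·P(C) + P(G|D)·P(D) + P(G|E)·P(E) + P(G|F)·P(F)
      = 0.604·0.12 + 0.571·0.29 + 0.852·0.08 + 0.384·0.15 + 0.911·0.05 + 0.851·0.31
      = 0.07248 + 0.16559 + 0.06816 + 0.0576 + 0.04555 + 0.26381 = 0.67319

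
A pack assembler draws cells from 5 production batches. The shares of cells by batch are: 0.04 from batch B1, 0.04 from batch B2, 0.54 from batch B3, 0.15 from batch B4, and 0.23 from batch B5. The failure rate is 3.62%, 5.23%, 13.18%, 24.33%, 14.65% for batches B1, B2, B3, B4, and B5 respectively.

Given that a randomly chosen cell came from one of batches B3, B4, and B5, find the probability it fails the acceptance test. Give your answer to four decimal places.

Let S = {B3, B4, B5}.
P(S) = 0.54 + 0.15 + 0.23 = 0.92.
P(F ∩ S) = 0.1318·0.54 + 0.2433·0.15 + 0.1465·0.23 = 0.071172 + 0.036495 + 0.033695 = 0.141362.
P(F | S) = 0.141362 / 0.92 = 0.153654…

0.1537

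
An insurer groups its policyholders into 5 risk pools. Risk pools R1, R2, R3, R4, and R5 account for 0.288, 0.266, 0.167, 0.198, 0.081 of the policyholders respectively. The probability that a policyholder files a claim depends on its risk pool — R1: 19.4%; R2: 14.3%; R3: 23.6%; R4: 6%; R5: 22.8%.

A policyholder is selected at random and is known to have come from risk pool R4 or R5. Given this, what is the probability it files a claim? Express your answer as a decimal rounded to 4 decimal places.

Let S = {R4, R5}.
P(S) = 0.198 + 0.081 = 0.279.
P(C ∩ S) = 0.06·0.198 + 0.228·0.081 = 0.01188 + 0.018468 = 0.030348.
P(C | S) = 0.030348 / 0.279 = 0.108774…

0.1088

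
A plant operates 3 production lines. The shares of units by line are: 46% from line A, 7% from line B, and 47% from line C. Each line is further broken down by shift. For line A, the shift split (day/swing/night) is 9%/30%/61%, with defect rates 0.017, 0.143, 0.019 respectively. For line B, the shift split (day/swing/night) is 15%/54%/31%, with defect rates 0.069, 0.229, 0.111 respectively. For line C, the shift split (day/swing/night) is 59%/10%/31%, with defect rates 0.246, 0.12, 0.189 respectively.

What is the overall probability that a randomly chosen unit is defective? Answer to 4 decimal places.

P(D) ≈ 0.1390

P(D|A) = 0.09·0.017 + 0.3·0.143 + 0.61·0.019 = 0.00153 + 0.0429 + 0.01159 = 0.05602
P(D|B) = 0.15·0.069 + 0.54·0.229 + 0.31·0.111 = 0.01035 + 0.12366 + 0.03441 = 0.16842
P(D|C) = 0.59·0.246 + 0.1·0.12 + 0.31·0.189 = 0.14514 + 0.012 + 0.05859 = 0.21573
Then overall,
P(D) = 0.46·0.05602 + 0.07·0.16842 + 0.47·0.21573
      = 0.0257692 + 0.0117894 + 0.1013931 = 0.1389517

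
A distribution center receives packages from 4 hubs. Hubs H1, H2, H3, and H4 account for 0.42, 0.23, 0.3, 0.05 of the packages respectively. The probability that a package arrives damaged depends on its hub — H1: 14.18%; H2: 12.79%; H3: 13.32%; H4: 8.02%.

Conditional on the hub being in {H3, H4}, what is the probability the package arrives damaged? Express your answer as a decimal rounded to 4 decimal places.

Let S = {H3, H4}.
P(S) = 0.3 + 0.05 = 0.35.
P(D ∩ S) = 0.1332·0.3 + 0.0802·0.05 = 0.03996 + 0.00401 = 0.04397.
P(D | S) = 0.04397 / 0.35 = 0.125629…

0.1256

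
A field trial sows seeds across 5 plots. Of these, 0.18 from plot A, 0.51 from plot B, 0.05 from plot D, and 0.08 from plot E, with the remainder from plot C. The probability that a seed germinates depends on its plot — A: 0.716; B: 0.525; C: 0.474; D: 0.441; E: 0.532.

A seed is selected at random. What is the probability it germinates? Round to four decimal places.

P(C) = 1 − (0.18 + 0.51 + 0.05 + 0.08) = 0.18.
P(G) = P(G|A)·P(A) + P(G|B)·P(B) + P(G|C)·P(C) + P(G|D)·P(D) + P(G|E)·P(E)
      = 0.716·0.18 + 0.525·0.51 + 0.474·0.18 + 0.441·0.05 + 0.532·0.08
      = 0.12888 + 0.26775 + 0.08532 + 0.02205 + 0.04256 = 0.54656

0.5466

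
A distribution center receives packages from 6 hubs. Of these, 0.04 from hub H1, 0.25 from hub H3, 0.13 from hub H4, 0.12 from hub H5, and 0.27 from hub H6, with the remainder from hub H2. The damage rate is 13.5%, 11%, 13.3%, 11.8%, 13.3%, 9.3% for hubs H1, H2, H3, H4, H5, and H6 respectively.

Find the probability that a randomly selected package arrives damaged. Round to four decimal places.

P(H2) = 1 − (0.04 + 0.25 + 0.13 + 0.12 + 0.27) = 0.19.
By the law of total probability,
P(D) = P(D|H1)·P(H1) + P(D|H2)·P(H2) + P(D|H3)·P(H3) + P(D|H4)·P(H4) + P(D|H5)·P(H5) + P(D|H6)·P(H6)
      = 0.135·0.04 + 0.11·0.19 + 0.133·0.25 + 0.118·0.13 + 0.133·0.12 + 0.093·0.27
      = 0.0054 + 0.0209 + 0.03325 + 0.01534 + 0.01596 + 0.02511 = 0.11596

0.1160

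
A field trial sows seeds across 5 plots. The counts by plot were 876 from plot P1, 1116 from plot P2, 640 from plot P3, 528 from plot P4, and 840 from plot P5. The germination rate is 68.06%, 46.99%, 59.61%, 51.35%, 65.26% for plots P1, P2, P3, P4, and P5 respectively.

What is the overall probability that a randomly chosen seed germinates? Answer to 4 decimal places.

Total: 876 + 1116 + 640 + 528 + 840 = 4000.
P(P1) = 876/4000 = 0.219. P(P2) = 1116/4000 = 0.279. P(P3) = 640/4000 = 0.16. P(P4) = 528/4000 = 0.132. P(P5) = 840/4000 = 0.21.
P(G) = P(G|P1)·P(P1) + P(G|P2)·P(P2) + P(G|P3)·P(P3) + P(G|P4)·P(P4) + P(G|P5)·P(P5)
      = 0.6806·0.219 + 0.4699·0.279 + 0.5961·0.16 + 0.5135·0.132 + 0.6526·0.21
      = 0.1490514 + 0.1311021 + 0.095376 + 0.067782 + 0.137046 = 0.5803575

P(G) ≈ 0.5804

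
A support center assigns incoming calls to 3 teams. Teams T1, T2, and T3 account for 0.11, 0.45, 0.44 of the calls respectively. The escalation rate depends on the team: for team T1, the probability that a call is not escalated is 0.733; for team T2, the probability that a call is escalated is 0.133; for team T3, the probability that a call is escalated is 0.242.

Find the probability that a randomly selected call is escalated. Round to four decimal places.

P(E|T1) = 1 − 0.733 = 0.267.
By the law of total probability,
P(E) = P(E|T1)·P(T1) + P(E|T2)·P(T2) + P(E|T3)·P(T3)
      = 0.267·0.11 + 0.133·0.45 + 0.242·0.44
      = 0.02937 + 0.05985 + 0.10648 = 0.1957

P(E) ≈ 0.1957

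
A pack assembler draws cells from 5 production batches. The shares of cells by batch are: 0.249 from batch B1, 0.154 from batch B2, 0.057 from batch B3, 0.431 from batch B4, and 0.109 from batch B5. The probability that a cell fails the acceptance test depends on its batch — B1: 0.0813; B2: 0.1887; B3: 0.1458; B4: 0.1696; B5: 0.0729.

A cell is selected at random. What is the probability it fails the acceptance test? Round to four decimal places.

By the law of total probability,
P(F) = P(F|B1)·P(B1) + P(F|B2)·P(B2) + P(F|B3)·P(B3) + P(F|B4)·P(B4) + P(F|B5)·P(B5)
      = 0.0813·0.249 + 0.1887·0.154 + 0.1458·0.057 + 0.1696·0.431 + 0.0729·0.109
      = 0.0202437 + 0.0290598 + 0.0083106 + 0.0730976 + 0.0079461 = 0.1386578

P(F) ≈ 0.1387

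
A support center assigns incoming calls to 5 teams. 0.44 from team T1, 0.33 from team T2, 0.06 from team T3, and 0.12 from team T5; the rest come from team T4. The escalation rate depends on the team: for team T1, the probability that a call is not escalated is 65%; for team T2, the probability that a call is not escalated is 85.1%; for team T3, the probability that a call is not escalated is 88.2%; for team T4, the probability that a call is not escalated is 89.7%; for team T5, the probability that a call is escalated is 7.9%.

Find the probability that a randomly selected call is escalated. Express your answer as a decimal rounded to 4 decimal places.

P(T4) = 1 − (0.44 + 0.33 + 0.06 + 0.12) = 0.05.
P(E|T1) = 1 − 0.65 = 0.35.
P(E|T2) = 1 − 0.851 = 0.149.
P(E|T3) = 1 − 0.882 = 0.118.
P(E|T4) = 1 − 0.897 = 0.103.
Summing over the partition,
P(E) = P(E|T1)·P(T1) + P(E|T2)·P(T2) + P(E|T3)·P(T3) + P(E|T4)·P(T4) + P(E|T5)·P(T5)
      = 0.35·0.44 + 0.149·0.33 + 0.118·0.06 + 0.103·0.05 + 0.079·0.12
      = 0.154 + 0.04917 + 0.00708 + 0.00515 + 0.00948 = 0.22488

0.2249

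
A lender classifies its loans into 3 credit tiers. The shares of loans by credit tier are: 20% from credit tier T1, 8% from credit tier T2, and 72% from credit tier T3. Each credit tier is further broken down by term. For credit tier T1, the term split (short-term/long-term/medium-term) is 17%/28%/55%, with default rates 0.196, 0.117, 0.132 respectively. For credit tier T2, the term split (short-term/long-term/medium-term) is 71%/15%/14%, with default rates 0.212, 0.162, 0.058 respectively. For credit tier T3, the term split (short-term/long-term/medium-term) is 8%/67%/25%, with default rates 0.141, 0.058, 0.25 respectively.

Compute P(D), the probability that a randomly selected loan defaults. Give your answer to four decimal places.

P(D|T1) = 0.17·0.196 + 0.28·0.117 + 0.55·0.132 = 0.03332 + 0.03276 + 0.0726 = 0.13868
P(D|T2) = 0.71·0.212 + 0.15·0.162 + 0.14·0.058 = 0.15052 + 0.0243 + 0.00812 = 0.18294
P(D|T3) = 0.08·0.141 + 0.67·0.058 + 0.25·0.25 = 0.01128 + 0.03886 + 0.0625 = 0.11264
By total probability over the outer partition,
P(D) = 0.2·0.13868 + 0.08·0.18294 + 0.72·0.11264
      = 0.027736 + 0.0146352 + 0.0811008 = 0.123472

0.1235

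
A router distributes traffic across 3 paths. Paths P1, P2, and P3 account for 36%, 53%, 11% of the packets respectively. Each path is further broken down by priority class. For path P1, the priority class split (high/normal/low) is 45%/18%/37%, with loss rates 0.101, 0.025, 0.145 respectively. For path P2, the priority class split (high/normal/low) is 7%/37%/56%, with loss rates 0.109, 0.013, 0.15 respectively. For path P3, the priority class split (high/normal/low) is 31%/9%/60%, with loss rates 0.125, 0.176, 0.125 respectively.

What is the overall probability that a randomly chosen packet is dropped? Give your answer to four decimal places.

0.1027

P(L|P1) = 0.45·0.101 + 0.18·0.025 + 0.37·0.145 = 0.04545 + 0.0045 + 0.05365 = 0.1036
P(L|P2) = 0.07·0.109 + 0.37·0.013 + 0.56·0.15 = 0.00763 + 0.00481 + 0.084 = 0.09644
P(L|P3) = 0.31·0.125 + 0.09·0.176 + 0.6·0.125 = 0.03875 + 0.01584 + 0.075 = 0.12959
Then overall,
P(L) = 0.36·0.1036 + 0.53·0.09644 + 0.11·0.12959
      = 0.037296 + 0.0511132 + 0.0142549 = 0.1026641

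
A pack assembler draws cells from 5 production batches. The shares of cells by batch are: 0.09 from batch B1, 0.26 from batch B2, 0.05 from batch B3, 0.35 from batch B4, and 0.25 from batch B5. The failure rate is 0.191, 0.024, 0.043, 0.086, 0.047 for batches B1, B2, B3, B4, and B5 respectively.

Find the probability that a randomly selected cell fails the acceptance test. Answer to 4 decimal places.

0.0674

P(F) = P(F|B1)·P(B1) + P(F|B2)·P(B2) + P(F|B3)·P(B3) + P(F|B4)·P(B4) + P(F|B5)·P(B5)
      = 0.191·0.09 + 0.024·0.26 + 0.043·0.05 + 0.086·0.35 + 0.047·0.25
      = 0.01719 + 0.00624 + 0.00215 + 0.0301 + 0.01175 = 0.06743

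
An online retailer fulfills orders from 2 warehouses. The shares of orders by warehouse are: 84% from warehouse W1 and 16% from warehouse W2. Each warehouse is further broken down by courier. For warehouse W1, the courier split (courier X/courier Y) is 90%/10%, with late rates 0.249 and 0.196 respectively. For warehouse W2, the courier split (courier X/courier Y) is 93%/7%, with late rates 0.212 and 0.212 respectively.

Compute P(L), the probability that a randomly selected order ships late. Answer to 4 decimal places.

P(L) ≈ 0.2386

P(L|W1) = 0.9·0.249 + 0.1·0.196 = 0.2241 + 0.0196 = 0.2437
P(L|W2) = 0.93·0.212 + 0.07·0.212 = 0.19716 + 0.01484 = 0.212
By total probability over the outer partition,
P(L) = 0.84·0.2437 + 0.16·0.212
      = 0.204708 + 0.03392 = 0.238628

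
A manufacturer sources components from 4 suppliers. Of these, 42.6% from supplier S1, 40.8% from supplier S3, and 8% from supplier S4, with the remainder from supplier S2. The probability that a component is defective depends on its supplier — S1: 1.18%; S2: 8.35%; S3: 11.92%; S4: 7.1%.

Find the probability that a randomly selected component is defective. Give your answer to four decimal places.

P(D) ≈ 0.0665

P(S2) = 1 − (0.426 + 0.408 + 0.08) = 0.086.
Summing over the partition,
P(D) = P(D|S1)·P(S1) + P(D|S2)·P(S2) + P(D|S3)·P(S3) + P(D|S4)·P(S4)
      = 0.0118·0.426 + 0.0835·0.086 + 0.1192·0.408 + 0.071·0.08
      = 0.0050268 + 0.007181 + 0.0486336 + 0.00568 = 0.0665214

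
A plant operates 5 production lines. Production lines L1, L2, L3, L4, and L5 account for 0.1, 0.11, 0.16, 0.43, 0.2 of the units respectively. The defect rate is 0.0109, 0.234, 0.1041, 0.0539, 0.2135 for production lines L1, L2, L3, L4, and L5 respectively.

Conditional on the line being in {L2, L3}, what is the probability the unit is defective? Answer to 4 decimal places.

P(D|S) ≈ 0.1570

Let S = {L2, L3}.
P(S) = 0.11 + 0.16 = 0.27.
P(D ∩ S) = 0.234·0.11 + 0.1041·0.16 = 0.02574 + 0.016656 = 0.042396.
P(D | S) = 0.042396 / 0.27 = 0.157022…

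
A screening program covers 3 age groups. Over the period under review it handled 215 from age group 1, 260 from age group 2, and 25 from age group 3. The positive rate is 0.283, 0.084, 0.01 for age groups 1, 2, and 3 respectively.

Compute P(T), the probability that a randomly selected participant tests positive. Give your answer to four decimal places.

0.1659

Total: 215 + 260 + 25 = 500.
P(1) = 215/500 = 0.43. P(2) = 260/500 = 0.52. P(3) = 25/500 = 0.05.
Using total probability over the partition,
P(T) = P(T|1)·P(1) + P(T|2)·P(2) + P(T|3)·P(3)
      = 0.283·0.43 + 0.084·0.52 + 0.01·0.05
      = 0.12169 + 0.04368 + 0.0005 = 0.16587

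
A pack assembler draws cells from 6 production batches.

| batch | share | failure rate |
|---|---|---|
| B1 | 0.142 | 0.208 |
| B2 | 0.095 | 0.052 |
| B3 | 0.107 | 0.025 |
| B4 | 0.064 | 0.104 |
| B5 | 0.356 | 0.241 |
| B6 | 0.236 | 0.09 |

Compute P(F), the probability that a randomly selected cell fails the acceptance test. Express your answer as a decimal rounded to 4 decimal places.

P(F) ≈ 0.1508

P(F) = P(F|B1)·P(B1) + P(F|B2)·P(B2) + P(F|B3)·P(B3) + P(F|B4)·P(B4) + P(F|B5)·P(B5) + P(F|B6)·P(B6)
      = 0.208·0.142 + 0.052·0.095 + 0.025·0.107 + 0.104·0.064 + 0.241·0.356 + 0.09·0.236
      = 0.029536 + 0.00494 + 0.002675 + 0.006656 + 0.085796 + 0.02124 = 0.150843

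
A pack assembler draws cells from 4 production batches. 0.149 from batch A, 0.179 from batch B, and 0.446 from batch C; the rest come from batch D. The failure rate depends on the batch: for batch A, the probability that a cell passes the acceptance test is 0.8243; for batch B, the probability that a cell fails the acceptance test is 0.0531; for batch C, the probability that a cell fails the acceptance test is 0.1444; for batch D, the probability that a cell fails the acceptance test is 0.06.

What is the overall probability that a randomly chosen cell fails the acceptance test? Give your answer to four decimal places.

P(F) ≈ 0.1136

P(D) = 1 − (0.149 + 0.179 + 0.446) = 0.226.
P(F|A) = 1 − 0.8243 = 0.1757.
P(F) = P(F|A)·P(A) + P(F|B)·P(B) + P(F|C)·P(C) + P(F|D)·P(D)
      = 0.1757·0.149 + 0.0531·0.179 + 0.1444·0.446 + 0.06·0.226
      = 0.0261793 + 0.0095049 + 0.0644024 + 0.01356 = 0.1136466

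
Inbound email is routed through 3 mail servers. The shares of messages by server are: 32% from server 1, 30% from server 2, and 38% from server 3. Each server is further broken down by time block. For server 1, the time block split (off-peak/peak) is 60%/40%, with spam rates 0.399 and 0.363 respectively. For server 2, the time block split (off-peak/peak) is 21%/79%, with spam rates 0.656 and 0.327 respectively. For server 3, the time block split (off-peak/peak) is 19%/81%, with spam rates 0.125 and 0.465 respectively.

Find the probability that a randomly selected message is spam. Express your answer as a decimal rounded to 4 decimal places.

P(S|1) = 0.6·0.399 + 0.4·0.363 = 0.2394 + 0.1452 = 0.3846
P(S|2) = 0.21·0.656 + 0.79·0.327 = 0.13776 + 0.25833 = 0.39609
P(S|3) = 0.19·0.125 + 0.81·0.465 = 0.02375 + 0.37665 = 0.4004
Then overall,
P(S) = 0.32·0.3846 + 0.3·0.39609 + 0.38·0.4004
      = 0.123072 + 0.118827 + 0.152152 = 0.394051

0.3941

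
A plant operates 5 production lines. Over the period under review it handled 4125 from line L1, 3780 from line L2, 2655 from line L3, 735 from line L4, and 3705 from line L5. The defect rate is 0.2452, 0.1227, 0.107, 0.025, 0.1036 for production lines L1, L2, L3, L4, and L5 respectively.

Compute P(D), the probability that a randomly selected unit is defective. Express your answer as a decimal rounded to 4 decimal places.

Total: 4125 + 3780 + 2655 + 735 + 3705 = 15000.
P(L1) = 4125/15000 = 0.275. P(L2) = 3780/15000 = 0.252. P(L3) = 2655/15000 = 0.177. P(L4) = 735/15000 = 0.049. P(L5) = 3705/15000 = 0.247.
Using total probability over the partition,
P(D) = P(D|L1)·P(L1) + P(D|L2)·P(L2) + P(D|L3)·P(L3) + P(D|L4)·P(L4) + P(D|L5)·P(L5)
      = 0.2452·0.275 + 0.1227·0.252 + 0.107·0.177 + 0.025·0.049 + 0.1036·0.247
      = 0.06743 + 0.0309204 + 0.018939 + 0.001225 + 0.0255892 = 0.1441036

0.1441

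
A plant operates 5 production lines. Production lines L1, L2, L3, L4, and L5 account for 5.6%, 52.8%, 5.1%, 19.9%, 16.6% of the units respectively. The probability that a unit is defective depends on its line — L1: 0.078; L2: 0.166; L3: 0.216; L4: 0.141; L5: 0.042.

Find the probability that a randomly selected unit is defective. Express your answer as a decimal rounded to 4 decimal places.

0.1381

P(D) = P(D|L1)·P(L1) + P(D|L2)·P(L2) + P(D|L3)·P(L3) + P(D|L4)·P(L4) + P(D|L5)·P(L5)
      = 0.078·0.056 + 0.166·0.528 + 0.216·0.051 + 0.141·0.199 + 0.042·0.166
      = 0.004368 + 0.087648 + 0.011016 + 0.028059 + 0.006972 = 0.138063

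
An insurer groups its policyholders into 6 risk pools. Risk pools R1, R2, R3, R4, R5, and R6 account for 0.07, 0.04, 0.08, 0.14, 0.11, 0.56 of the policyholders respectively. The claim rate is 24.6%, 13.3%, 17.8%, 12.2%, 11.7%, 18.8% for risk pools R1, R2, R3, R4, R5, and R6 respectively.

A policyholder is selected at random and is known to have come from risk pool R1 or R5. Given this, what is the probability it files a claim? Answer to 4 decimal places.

P(C|S) ≈ 0.1672

Let S = {R1, R5}.
P(S) = 0.07 + 0.11 = 0.18.
P(C ∩ S) = 0.246·0.07 + 0.117·0.11 = 0.01722 + 0.01287 = 0.03009.
P(C | S) = 0.03009 / 0.18 = 0.167167…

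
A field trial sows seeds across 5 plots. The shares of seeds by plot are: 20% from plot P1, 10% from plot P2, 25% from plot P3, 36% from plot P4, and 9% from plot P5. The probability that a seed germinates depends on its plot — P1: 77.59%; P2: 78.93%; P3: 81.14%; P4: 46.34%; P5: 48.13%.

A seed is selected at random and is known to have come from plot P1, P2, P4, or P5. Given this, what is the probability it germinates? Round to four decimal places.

0.5923

Let S = {P1, P2, P4, P5}.
P(S) = 0.2 + 0.1 + 0.36 + 0.09 = 0.75.
P(G ∩ S) = 0.7759·0.2 + 0.7893·0.1 + 0.4634·0.36 + 0.4813·0.09 = 0.15518 + 0.07893 + 0.166824 + 0.043317 = 0.444251.
P(G | S) = 0.444251 / 0.75 = 0.592335…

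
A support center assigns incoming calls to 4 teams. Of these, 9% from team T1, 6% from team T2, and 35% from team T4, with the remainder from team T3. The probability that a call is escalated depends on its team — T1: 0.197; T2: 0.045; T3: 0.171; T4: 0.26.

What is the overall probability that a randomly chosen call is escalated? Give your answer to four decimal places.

P(T3) = 1 − (0.09 + 0.06 + 0.35) = 0.5.
By the law of total probability,
P(E) = P(E|T1)·P(T1) + P(E|T2)·P(T2) + P(E|T3)·P(T3) + P(E|T4)·P(T4)
      = 0.197·0.09 + 0.045·0.06 + 0.171·0.5 + 0.26·0.35
      = 0.01773 + 0.0027 + 0.0855 + 0.091 = 0.19693

0.1969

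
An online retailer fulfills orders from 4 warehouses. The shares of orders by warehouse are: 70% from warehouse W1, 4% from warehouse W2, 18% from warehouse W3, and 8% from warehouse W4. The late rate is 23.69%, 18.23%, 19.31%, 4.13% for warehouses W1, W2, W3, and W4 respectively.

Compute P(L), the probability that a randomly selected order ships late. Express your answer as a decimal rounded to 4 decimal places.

P(L) = P(L|W1)·P(W1) + P(L|W2)·P(W2) + P(L|W3)·P(W3) + P(L|W4)·P(W4)
      = 0.2369·0.7 + 0.1823·0.04 + 0.1931·0.18 + 0.0413·0.08
      = 0.16583 + 0.007292 + 0.034758 + 0.003304 = 0.211184

0.2112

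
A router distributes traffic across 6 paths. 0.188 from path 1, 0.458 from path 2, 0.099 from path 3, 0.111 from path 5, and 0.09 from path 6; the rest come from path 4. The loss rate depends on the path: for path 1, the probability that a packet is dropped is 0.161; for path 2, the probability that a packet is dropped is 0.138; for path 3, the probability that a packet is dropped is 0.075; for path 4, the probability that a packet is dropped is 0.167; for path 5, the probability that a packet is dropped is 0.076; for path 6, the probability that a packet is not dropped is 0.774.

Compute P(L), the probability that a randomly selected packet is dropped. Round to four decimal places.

P(4) = 1 − (0.188 + 0.458 + 0.099 + 0.111 + 0.09) = 0.054.
P(L|6) = 1 − 0.774 = 0.226.
P(L) = P(L|1)·P(1) + P(L|2)·P(2) + P(L|3)·P(3) + P(L|4)·P(4) + P(L|5)·P(5) + P(L|6)·P(6)
      = 0.161·0.188 + 0.138·0.458 + 0.075·0.099 + 0.167·0.054 + 0.076·0.111 + 0.226·0.09
      = 0.030268 + 0.063204 + 0.007425 + 0.009018 + 0.008436 + 0.02034 = 0.138691

0.1387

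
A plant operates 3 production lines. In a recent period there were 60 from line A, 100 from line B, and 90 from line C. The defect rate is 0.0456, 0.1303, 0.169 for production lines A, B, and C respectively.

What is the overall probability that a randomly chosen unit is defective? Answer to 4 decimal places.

Total: 60 + 100 + 90 = 250.
P(A) = 60/250 = 0.24. P(B) = 100/250 = 0.4. P(C) = 90/250 = 0.36.
P(D) = P(D|A)·P(A) + P(D|B)·P(B) + P(D|C)·P(C)
      = 0.0456·0.24 + 0.1303·0.4 + 0.169·0.36
      = 0.010944 + 0.05212 + 0.06084 = 0.123904

0.1239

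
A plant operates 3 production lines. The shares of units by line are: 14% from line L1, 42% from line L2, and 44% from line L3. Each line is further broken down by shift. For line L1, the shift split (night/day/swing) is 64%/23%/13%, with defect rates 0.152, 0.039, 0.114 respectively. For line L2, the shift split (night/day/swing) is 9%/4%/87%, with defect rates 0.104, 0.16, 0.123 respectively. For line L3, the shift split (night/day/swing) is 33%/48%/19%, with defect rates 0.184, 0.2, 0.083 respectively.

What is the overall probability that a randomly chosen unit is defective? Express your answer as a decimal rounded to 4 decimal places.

0.1444

P(D|L1) = 0.64·0.152 + 0.23·0.039 + 0.13·0.114 = 0.09728 + 0.00897 + 0.01482 = 0.12107
P(D|L2) = 0.09·0.104 + 0.04·0.16 + 0.87·0.123 = 0.00936 + 0.0064 + 0.10701 = 0.12277
P(D|L3) = 0.33·0.184 + 0.48·0.2 + 0.19·0.083 = 0.06072 + 0.096 + 0.01577 = 0.17249
By total probability over the outer partition,
P(D) = 0.14·0.12107 + 0.42·0.12277 + 0.44·0.17249
      = 0.0169498 + 0.0515634 + 0.0758956 = 0.1444088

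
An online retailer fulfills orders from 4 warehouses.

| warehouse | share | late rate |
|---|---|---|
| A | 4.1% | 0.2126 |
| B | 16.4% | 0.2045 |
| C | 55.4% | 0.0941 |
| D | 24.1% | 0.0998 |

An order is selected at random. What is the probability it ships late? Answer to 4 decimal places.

Using total probability over the partition,
P(L) = P(L|A)·P(A) + P(L|B)·P(B) + P(L|C)·P(C) + P(L|D)·P(D)
      = 0.2126·0.041 + 0.2045·0.164 + 0.0941·0.554 + 0.0998·0.241
      = 0.0087166 + 0.033538 + 0.0521314 + 0.0240518 = 0.1184378

P(L) ≈ 0.1184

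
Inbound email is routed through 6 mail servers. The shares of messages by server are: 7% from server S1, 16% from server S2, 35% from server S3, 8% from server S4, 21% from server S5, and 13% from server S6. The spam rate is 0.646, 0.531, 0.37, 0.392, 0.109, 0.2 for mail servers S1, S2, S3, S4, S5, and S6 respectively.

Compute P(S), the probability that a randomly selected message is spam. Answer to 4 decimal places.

Summing over the partition,
P(S) = P(S|S1)·P(S1) + P(S|S2)·P(S2) + P(S|S3)·P(S3) + P(S|S4)·P(S4) + P(S|S5)·P(S5) + P(S|S6)·P(S6)
      = 0.646·0.07 + 0.531·0.16 + 0.37·0.35 + 0.392·0.08 + 0.109·0.21 + 0.2·0.13
      = 0.04522 + 0.08496 + 0.1295 + 0.03136 + 0.02289 + 0.026 = 0.33993

0.3399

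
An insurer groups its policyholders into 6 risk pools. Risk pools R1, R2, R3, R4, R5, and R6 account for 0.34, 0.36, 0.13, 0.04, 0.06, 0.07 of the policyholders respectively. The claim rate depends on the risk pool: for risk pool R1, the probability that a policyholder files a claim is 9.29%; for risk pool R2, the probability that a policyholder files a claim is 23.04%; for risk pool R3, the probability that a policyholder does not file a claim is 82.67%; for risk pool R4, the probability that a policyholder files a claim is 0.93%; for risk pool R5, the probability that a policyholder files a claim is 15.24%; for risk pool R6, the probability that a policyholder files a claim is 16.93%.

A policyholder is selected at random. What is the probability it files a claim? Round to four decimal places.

P(C|R3) = 1 − 0.8267 = 0.1733.
P(C) = P(C|R1)·P(R1) + P(C|R2)·P(R2) + P(C|R3)·P(R3) + P(C|R4)·P(R4) + P(C|R5)·P(R5) + P(C|R6)·P(R6)
      = 0.0929·0.34 + 0.2304·0.36 + 0.1733·0.13 + 0.0093·0.04 + 0.1524·0.06 + 0.1693·0.07
      = 0.031586 + 0.082944 + 0.022529 + 0.000372 + 0.009144 + 0.011851 = 0.158426

0.1584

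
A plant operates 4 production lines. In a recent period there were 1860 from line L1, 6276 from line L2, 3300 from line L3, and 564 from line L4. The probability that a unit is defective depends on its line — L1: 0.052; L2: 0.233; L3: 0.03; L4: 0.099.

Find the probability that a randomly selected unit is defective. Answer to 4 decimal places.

0.1428

Total: 1860 + 6276 + 3300 + 564 = 12000.
P(L1) = 1860/12000 = 0.155. P(L2) = 6276/12000 = 0.523. P(L3) = 3300/12000 = 0.275. P(L4) = 564/12000 = 0.047.
Using total probability over the partition,
P(D) = P(D|L1)·P(L1) + P(D|L2)·P(L2) + P(D|L3)·P(L3) + P(D|L4)·P(L4)
      = 0.052·0.155 + 0.233·0.523 + 0.03·0.275 + 0.099·0.047
      = 0.00806 + 0.121859 + 0.00825 + 0.004653 = 0.142822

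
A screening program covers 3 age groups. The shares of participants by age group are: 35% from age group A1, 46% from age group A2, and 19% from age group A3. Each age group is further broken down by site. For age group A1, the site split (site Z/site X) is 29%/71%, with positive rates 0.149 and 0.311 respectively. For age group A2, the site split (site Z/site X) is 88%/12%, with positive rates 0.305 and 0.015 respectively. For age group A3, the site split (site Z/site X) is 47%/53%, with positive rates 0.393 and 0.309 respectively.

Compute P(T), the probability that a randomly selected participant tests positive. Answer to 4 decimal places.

P(T) ≈ 0.2829

P(T|A1) = 0.29·0.149 + 0.71·0.311 = 0.04321 + 0.22081 = 0.26402
P(T|A2) = 0.88·0.305 + 0.12·0.015 = 0.2684 + 0.0018 = 0.2702
P(T|A3) = 0.47·0.393 + 0.53·0.309 = 0.18471 + 0.16377 = 0.34848
By total probability over the outer partition,
P(T) = 0.35·0.26402 + 0.46·0.2702 + 0.19·0.34848
      = 0.092407 + 0.124292 + 0.0662112 = 0.2829102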